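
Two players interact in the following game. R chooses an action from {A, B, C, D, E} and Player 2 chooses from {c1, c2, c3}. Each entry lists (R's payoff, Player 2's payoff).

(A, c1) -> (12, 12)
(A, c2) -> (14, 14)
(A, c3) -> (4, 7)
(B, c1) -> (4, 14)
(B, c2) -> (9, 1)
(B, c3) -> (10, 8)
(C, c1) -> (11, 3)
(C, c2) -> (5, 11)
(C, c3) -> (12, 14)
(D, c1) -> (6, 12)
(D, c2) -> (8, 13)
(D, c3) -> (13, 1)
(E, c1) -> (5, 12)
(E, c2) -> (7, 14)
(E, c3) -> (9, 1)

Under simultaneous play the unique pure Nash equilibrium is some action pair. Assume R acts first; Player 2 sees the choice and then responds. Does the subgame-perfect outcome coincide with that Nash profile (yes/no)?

Solve by backward induction (R leads).
- A: Player 2 compares 12, 14, 7 and picks c2; R would get 14.
- B: Player 2 compares 14, 1, 8 and picks c1; R would get 4.
- C: Player 2 compares 3, 11, 14 and picks c3; R would get 12.
- D: Player 2 compares 12, 13, 1 and picks c2; R would get 8.
- E: Player 2 compares 12, 14, 1 and picks c2; R would get 7.
Maximizing over 14, 4, 12, 8, 7, R chooses A. Subgame-perfect outcome: (A, c2) with payoffs (14, 14).
Now find the simultaneous Nash equilibrium.
R's best replies: c1→A; c2→A; c3→D.
Player 2's best replies: A→c2; B→c1; C→c3; D→c2; E→c2.
Only (A, c2) has each player best-responding; Nash payoffs (14, 14).
Sequential outcome (A, c2) coincides with the Nash profile (A, c2).

yes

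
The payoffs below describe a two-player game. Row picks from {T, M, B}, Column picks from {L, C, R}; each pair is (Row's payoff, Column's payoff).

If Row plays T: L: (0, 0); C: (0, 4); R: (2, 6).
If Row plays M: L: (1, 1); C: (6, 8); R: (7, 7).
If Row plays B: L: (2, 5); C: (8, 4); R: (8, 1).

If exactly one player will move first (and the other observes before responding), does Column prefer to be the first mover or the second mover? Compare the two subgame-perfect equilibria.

second

If Row leads: Column's best replies are T→R, M→C, B→L; Row's induced payoffs 2, 6, 2; outcome (M, C), payoffs (6, 8).
If Column leads: Row's best replies are L→B, C→B, R→B; Column's induced payoffs 5, 4, 1; outcome (B, L), payoffs (2, 5).
Column gets 5 moving first and 8 moving second, so Column prefers to move second.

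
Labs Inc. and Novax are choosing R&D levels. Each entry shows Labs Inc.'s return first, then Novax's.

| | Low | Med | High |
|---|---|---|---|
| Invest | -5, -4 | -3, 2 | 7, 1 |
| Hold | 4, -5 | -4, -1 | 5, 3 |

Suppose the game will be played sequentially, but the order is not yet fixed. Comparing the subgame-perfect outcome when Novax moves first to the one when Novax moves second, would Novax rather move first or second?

second

If Labs Inc. leads: Novax's best replies are Invest→Med, Hold→High; Labs Inc.'s induced payoffs -3, 5; outcome (Hold, High), payoffs (5, 3).
If Novax leads: Labs Inc.'s best replies are Low→Hold, Med→Invest, High→Invest; Novax's induced payoffs -5, 2, 1; outcome (Invest, Med), payoffs (-3, 2).
Novax gets 2 moving first and 3 moving second, so Novax prefers to move second.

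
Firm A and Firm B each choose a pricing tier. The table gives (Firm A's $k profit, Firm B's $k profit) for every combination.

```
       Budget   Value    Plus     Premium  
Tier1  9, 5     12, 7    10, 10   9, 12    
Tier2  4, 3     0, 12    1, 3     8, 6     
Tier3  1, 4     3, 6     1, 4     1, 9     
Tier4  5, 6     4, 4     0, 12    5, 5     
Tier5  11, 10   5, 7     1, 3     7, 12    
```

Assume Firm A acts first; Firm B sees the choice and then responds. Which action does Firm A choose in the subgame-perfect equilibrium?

Work backward from Firm B's decision.
- Tier1: Firm B compares 5, 7, 10, 12 and picks Premium; Firm A would get 9.
- Tier2: Firm B compares 3, 12, 3, 6 and picks Value; Firm A would get 0.
- Tier3: Firm B compares 4, 6, 4, 9 and picks Premium; Firm A would get 1.
- Tier4: Firm B compares 6, 4, 12, 5 and picks Plus; Firm A would get 0.
- Tier5: Firm B compares 10, 7, 3, 12 and picks Premium; Firm A would get 7.
Maximizing over 9, 0, 1, 0, 7, Firm A chooses Tier1. Subgame-perfect outcome: (Tier1, Premium) with payoffs (9, 12).

Tier1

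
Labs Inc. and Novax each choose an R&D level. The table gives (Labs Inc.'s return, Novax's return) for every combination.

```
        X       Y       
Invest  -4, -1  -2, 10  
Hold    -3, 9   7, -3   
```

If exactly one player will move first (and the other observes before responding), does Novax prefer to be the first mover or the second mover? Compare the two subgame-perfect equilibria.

If Labs Inc. leads: Novax's best replies are Invest→Y, Hold→X; Labs Inc.'s induced payoffs -2, -3; outcome (Invest, Y), payoffs (-2, 10).
If Novax leads: Labs Inc.'s best replies are X→Hold, Y→Hold; Novax's induced payoffs 9, -3; outcome (Hold, X), payoffs (-3, 9).
Novax gets 9 moving first and 10 moving second, so Novax prefers to move second.

second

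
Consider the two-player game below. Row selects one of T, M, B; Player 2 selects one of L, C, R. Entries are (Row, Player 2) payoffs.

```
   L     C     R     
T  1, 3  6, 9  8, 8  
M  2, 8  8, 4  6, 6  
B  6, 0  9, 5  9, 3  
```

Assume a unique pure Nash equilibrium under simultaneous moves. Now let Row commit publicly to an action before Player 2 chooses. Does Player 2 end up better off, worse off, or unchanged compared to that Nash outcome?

unchanged

Work backward from Player 2's decision.
- T: BR = C, leader payoff 6.
- M: BR = L, leader payoff 2.
- B: BR = C, leader payoff 9.
Among 6, 2, 9, the best is 9 at B. Subgame-perfect outcome: (B, C) with payoffs (9, 5).
For the simultaneous game, intersect best replies.
Row's best replies: L→B; C→B; R→B.
Player 2's best replies: T→C; M→L; B→C.
Only (B, C) has each player best-responding; Nash payoffs (9, 5).
Player 2 earns 5 sequentially versus 5 at the Nash outcome: unchanged.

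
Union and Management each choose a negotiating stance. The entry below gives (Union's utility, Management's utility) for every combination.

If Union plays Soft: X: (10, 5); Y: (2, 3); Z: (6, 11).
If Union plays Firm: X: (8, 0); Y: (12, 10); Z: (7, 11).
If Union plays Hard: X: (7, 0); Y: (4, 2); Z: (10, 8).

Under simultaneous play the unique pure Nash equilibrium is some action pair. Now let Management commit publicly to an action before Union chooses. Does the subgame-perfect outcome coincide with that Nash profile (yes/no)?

no

Work backward from Union's decision.
- X: Union compares 10, 8, 7 and picks Soft; Management would get 5.
- Y: Union compares 2, 12, 4 and picks Firm; Management would get 10.
- Z: Union compares 6, 7, 10 and picks Hard; Management would get 8.
Among 5, 10, 8, the best is 10 at Y. Subgame-perfect outcome: (Firm, Y) with payoffs (12, 10).
Under simultaneous play:
Union's best replies: X→Soft; Y→Firm; Z→Hard.
Management's best replies: Soft→Z; Firm→Z; Hard→Z.
The unique mutual best reply is (Hard, Z), giving (10, 8).
Sequential outcome (Firm, Y) differs from the Nash profile (Hard, Z).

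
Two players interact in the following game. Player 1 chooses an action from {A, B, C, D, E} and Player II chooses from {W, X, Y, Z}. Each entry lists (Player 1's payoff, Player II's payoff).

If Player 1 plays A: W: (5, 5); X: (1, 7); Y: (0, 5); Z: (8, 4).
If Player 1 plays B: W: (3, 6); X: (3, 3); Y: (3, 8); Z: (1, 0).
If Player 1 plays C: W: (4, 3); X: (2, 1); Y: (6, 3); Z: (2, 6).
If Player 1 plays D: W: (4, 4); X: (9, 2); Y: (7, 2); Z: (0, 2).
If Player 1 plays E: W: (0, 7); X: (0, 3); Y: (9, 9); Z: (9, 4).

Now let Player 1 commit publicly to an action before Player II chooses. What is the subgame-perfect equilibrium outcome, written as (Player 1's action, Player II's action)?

Player II best-responds to each possible Player 1 move:
- A: Player II compares 5, 7, 5, 4 and picks X; Player 1 would get 1.
- B: Player II compares 6, 3, 8, 0 and picks Y; Player 1 would get 3.
- C: Player II compares 3, 1, 3, 6 and picks Z; Player 1 would get 2.
- D: Player II compares 4, 2, 2, 2 and picks W; Player 1 would get 4.
- E: Player II compares 7, 3, 9, 4 and picks Y; Player 1 would get 9.
Player 1's induced payoffs are 1, 3, 2, 4, 9, so Player 1 commits to E. Subgame-perfect outcome: (E, Y) with payoffs (9, 9).

(E, Y)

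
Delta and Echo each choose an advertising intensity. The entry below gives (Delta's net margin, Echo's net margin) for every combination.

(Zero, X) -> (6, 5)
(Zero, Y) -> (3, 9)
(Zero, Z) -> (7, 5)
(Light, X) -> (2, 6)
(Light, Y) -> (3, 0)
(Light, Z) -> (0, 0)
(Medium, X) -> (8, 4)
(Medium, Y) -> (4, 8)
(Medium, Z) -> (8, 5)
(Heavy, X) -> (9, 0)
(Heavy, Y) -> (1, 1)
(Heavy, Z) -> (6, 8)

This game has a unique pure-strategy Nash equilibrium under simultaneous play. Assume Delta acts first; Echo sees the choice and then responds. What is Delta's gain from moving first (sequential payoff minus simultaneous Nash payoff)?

2

Work backward from Echo's decision.
- Zero → Echo plays Y (best of 5, 9, 5); Delta gets 3.
- Light → Echo plays X (best of 6, 0, 0); Delta gets 2.
- Medium → Echo plays Y (best of 4, 8, 5); Delta gets 4.
- Heavy → Echo plays Z (best of 0, 1, 8); Delta gets 6.
Delta's induced payoffs are 3, 2, 4, 6, so Delta commits to Heavy. Subgame-perfect outcome: (Heavy, Z) with payoffs (6, 8).
Under simultaneous play:
Delta's best replies: X→Heavy; Y→Medium; Z→Medium.
Echo's best replies: Zero→Y; Light→X; Medium→Y; Heavy→Z.
The unique mutual best reply is (Medium, Y), giving (4, 8).
Delta's commitment gain: 6 − 4 = 2.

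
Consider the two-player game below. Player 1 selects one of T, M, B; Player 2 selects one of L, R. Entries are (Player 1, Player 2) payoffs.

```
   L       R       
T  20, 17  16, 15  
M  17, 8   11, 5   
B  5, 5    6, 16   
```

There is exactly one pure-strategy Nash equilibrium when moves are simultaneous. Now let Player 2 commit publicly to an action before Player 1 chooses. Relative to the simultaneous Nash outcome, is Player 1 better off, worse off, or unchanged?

unchanged

Player 1 best-responds to each possible Player 2 move:
- L: Player 1 compares 20, 17, 5 and picks T; Player 2 would get 17.
- R: Player 1 compares 16, 11, 6 and picks T; Player 2 would get 15.
Player 2's induced payoffs are 17, 15, so Player 2 commits to L. Subgame-perfect outcome: (T, L) with payoffs (20, 17).
For the simultaneous game, intersect best replies.
Player 1's best replies: L→T; R→T.
Player 2's best replies: T→L; M→L; B→R.
Only (T, L) has each player best-responding; Nash payoffs (20, 17).
Player 1 earns 20 sequentially versus 20 at the Nash outcome: unchanged.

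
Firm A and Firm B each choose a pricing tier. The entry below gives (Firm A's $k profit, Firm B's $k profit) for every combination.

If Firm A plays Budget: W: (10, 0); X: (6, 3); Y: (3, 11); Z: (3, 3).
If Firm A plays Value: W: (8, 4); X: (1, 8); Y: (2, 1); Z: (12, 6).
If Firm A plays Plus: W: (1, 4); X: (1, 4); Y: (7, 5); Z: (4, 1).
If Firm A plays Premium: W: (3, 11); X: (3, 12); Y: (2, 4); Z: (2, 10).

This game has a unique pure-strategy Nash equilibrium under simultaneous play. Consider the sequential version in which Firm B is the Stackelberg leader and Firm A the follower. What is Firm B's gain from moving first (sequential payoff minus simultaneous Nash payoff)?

1

Work backward from Firm A's decision.
- W: Firm A compares 10, 8, 1, 3 and picks Budget; Firm B would get 0.
- X: Firm A compares 6, 1, 1, 3 and picks Budget; Firm B would get 3.
- Y: Firm A compares 3, 2, 7, 2 and picks Plus; Firm B would get 5.
- Z: Firm A compares 3, 12, 4, 2 and picks Value; Firm B would get 6.
Firm B's induced payoffs are 0, 3, 5, 6, so Firm B commits to Z. Subgame-perfect outcome: (Value, Z) with payoffs (12, 6).
Now find the simultaneous Nash equilibrium.
Firm A's best replies: W→Budget; X→Budget; Y→Plus; Z→Value.
Firm B's best replies: Budget→Y; Value→X; Plus→Y; Premium→X.
The unique mutual best reply is (Plus, Y), giving (7, 5).
Firm B's commitment gain: 6 − 5 = 1.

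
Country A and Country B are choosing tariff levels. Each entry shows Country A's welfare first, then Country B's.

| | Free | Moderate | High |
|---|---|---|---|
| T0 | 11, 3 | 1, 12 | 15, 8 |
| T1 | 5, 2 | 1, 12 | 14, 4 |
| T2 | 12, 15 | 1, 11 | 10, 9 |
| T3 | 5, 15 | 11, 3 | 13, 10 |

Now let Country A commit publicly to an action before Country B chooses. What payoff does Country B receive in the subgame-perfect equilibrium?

Work backward from Country B's decision.
- T0: Country B compares 3, 12, 8 and picks Moderate; Country A would get 1.
- T1: Country B compares 2, 12, 4 and picks Moderate; Country A would get 1.
- T2: Country B compares 15, 11, 9 and picks Free; Country A would get 12.
- T3: Country B compares 15, 3, 10 and picks Free; Country A would get 5.
Among 1, 1, 12, 5, the best is 12 at T2. Subgame-perfect outcome: (T2, Free) with payoffs (12, 15).

15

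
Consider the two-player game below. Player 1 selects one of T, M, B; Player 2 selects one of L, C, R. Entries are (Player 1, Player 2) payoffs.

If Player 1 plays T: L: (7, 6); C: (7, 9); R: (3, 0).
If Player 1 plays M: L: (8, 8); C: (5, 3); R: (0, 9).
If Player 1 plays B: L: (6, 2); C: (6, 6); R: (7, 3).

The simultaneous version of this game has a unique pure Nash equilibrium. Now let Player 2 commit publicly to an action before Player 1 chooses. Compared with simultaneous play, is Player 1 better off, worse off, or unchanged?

Player 1 best-responds to each possible Player 2 move:
- L → Player 1 plays M (best of 7, 8, 6); Player 2 gets 8.
- C → Player 1 plays T (best of 7, 5, 6); Player 2 gets 9.
- R → Player 1 plays B (best of 3, 0, 7); Player 2 gets 3.
Maximizing over 8, 9, 3, Player 2 chooses C. Subgame-perfect outcome: (T, C) with payoffs (7, 9).
For the simultaneous game, intersect best replies.
Player 1's best replies: L→M; C→T; R→B.
Player 2's best replies: T→C; M→R; B→C.
Only (T, C) has each player best-responding; Nash payoffs (7, 9).
Player 1 earns 7 sequentially versus 7 at the Nash outcome: unchanged.

unchanged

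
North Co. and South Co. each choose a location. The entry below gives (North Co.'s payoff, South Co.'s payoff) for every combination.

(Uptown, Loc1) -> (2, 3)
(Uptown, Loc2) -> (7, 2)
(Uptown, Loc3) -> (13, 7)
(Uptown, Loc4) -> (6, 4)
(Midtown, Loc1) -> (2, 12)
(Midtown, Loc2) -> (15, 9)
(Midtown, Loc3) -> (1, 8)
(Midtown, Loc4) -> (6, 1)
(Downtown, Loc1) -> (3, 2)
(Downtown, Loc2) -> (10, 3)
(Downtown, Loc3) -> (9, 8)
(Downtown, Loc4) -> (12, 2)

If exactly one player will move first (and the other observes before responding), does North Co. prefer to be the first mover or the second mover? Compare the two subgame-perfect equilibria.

second

If North Co. leads: South Co.'s best replies are Uptown→Loc3, Midtown→Loc1, Downtown→Loc3; North Co.'s induced payoffs 13, 2, 9; outcome (Uptown, Loc3), payoffs (13, 7).
If South Co. leads: North Co.'s best replies are Loc1→Downtown, Loc2→Midtown, Loc3→Uptown, Loc4→Downtown; South Co.'s induced payoffs 2, 9, 7, 2; outcome (Midtown, Loc2), payoffs (15, 9).
North Co. gets 13 moving first and 15 moving second, so North Co. prefers to move second.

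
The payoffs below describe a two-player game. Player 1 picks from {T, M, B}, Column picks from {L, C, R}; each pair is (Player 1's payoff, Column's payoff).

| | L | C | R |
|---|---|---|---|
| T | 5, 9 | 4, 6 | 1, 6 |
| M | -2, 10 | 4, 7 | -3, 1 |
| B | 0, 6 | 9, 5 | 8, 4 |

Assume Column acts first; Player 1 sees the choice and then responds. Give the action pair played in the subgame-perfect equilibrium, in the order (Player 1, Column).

Work backward from Player 1's decision.
- L: BR = T, leader payoff 9.
- C: BR = B, leader payoff 5.
- R: BR = B, leader payoff 4.
Among 9, 5, 4, the best is 9 at L. Subgame-perfect outcome: (T, L) with payoffs (5, 9).

(T, L)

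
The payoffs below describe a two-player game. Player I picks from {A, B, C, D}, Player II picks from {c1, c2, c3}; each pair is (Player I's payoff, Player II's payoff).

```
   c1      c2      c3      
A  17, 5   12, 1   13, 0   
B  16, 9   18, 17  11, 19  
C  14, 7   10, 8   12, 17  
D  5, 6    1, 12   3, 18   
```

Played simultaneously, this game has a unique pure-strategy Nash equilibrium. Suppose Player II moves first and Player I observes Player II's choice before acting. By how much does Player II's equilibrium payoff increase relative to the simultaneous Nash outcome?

12

Solve by backward induction (Player II leads).
- c1 → Player I plays A (best of 17, 16, 14, 5); Player II gets 5.
- c2 → Player I plays B (best of 12, 18, 10, 1); Player II gets 17.
- c3 → Player I plays A (best of 13, 11, 12, 3); Player II gets 0.
Among 5, 17, 0, the best is 17 at c2. Subgame-perfect outcome: (B, c2) with payoffs (18, 17).
Under simultaneous play:
Player I's best replies: c1→A; c2→B; c3→A.
Player II's best replies: A→c1; B→c3; C→c3; D→c3.
The unique mutual best reply is (A, c1), giving (17, 5).
Player II's commitment gain: 17 − 5 = 12.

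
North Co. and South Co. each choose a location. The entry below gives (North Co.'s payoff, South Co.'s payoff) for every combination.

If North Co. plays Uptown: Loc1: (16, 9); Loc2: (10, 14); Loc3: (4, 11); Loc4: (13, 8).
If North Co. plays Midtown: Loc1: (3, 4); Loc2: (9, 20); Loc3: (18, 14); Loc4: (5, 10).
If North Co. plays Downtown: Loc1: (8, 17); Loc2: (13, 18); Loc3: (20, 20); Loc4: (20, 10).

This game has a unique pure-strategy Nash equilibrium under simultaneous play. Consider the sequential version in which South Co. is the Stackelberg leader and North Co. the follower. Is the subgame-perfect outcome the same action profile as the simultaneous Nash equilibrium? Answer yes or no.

Work backward from North Co.'s decision.
- Loc1: North Co. compares 16, 3, 8 and picks Uptown; South Co. would get 9.
- Loc2: North Co. compares 10, 9, 13 and picks Downtown; South Co. would get 18.
- Loc3: North Co. compares 4, 18, 20 and picks Downtown; South Co. would get 20.
- Loc4: North Co. compares 13, 5, 20 and picks Downtown; South Co. would get 10.
South Co.'s induced payoffs are 9, 18, 20, 10, so South Co. commits to Loc3. Subgame-perfect outcome: (Downtown, Loc3) with payoffs (20, 20).
For the simultaneous game, intersect best replies.
North Co.'s best replies: Loc1→Uptown; Loc2→Downtown; Loc3→Downtown; Loc4→Downtown.
South Co.'s best replies: Uptown→Loc2; Midtown→Loc2; Downtown→Loc3.
Only (Downtown, Loc3) has each player best-responding; Nash payoffs (20, 20).
Sequential outcome (Downtown, Loc3) coincides with the Nash profile (Downtown, Loc3).

yes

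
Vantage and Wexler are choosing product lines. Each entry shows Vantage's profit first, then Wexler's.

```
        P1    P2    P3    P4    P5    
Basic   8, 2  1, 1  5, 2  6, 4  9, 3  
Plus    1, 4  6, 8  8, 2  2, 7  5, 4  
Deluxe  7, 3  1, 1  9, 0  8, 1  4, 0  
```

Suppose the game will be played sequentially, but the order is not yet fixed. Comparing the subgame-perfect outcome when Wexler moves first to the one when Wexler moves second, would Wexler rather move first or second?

If Vantage leads: Wexler's best replies are Basic→P4, Plus→P2, Deluxe→P1; Vantage's induced payoffs 6, 6, 7; outcome (Deluxe, P1), payoffs (7, 3).
If Wexler leads: Vantage's best replies are P1→Basic, P2→Plus, P3→Deluxe, P4→Deluxe, P5→Basic; Wexler's induced payoffs 2, 8, 0, 1, 3; outcome (Plus, P2), payoffs (6, 8).
Wexler gets 8 moving first and 3 moving second, so Wexler prefers to move first.

first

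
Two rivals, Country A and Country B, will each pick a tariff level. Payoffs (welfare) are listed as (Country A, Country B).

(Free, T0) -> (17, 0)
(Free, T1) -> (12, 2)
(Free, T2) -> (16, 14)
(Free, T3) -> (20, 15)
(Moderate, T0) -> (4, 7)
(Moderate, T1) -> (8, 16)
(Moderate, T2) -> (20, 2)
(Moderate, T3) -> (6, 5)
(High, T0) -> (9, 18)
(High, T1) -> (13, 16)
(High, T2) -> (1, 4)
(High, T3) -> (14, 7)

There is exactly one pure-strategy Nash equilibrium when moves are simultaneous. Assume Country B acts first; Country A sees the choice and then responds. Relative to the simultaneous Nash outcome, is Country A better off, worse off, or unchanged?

worse off

Country A best-responds to each possible Country B move:
- T0: BR = Free, leader payoff 0.
- T1: BR = High, leader payoff 16.
- T2: BR = Moderate, leader payoff 2.
- T3: BR = Free, leader payoff 15.
Among 0, 16, 2, 15, the best is 16 at T1. Subgame-perfect outcome: (High, T1) with payoffs (13, 16).
For the simultaneous game, intersect best replies.
Country A's best replies: T0→Free; T1→High; T2→Moderate; T3→Free.
Country B's best replies: Free→T3; Moderate→T1; High→T0.
Only (Free, T3) has each player best-responding; Nash payoffs (20, 15).
Country A earns 13 sequentially versus 20 at the Nash outcome: worse off.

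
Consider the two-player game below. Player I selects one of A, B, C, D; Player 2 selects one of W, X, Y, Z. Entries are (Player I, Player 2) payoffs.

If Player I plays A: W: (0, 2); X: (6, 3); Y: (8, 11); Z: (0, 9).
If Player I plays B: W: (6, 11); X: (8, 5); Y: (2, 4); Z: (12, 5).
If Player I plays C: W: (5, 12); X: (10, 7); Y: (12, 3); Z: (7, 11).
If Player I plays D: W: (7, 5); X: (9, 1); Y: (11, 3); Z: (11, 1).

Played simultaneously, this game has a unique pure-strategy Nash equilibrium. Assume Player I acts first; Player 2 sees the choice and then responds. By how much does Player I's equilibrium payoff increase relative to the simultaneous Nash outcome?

1

Backward induction with Player I moving first.
- A: BR = Y, leader payoff 8.
- B: BR = W, leader payoff 6.
- C: BR = W, leader payoff 5.
- D: BR = W, leader payoff 7.
Among 8, 6, 5, 7, the best is 8 at A. Subgame-perfect outcome: (A, Y) with payoffs (8, 11).
For the simultaneous game, intersect best replies.
Player I's best replies: W→D; X→C; Y→C; Z→B.
Player 2's best replies: A→Y; B→W; C→W; D→W.
The unique mutual best reply is (D, W), giving (7, 5).
Player I's commitment gain: 8 − 7 = 1.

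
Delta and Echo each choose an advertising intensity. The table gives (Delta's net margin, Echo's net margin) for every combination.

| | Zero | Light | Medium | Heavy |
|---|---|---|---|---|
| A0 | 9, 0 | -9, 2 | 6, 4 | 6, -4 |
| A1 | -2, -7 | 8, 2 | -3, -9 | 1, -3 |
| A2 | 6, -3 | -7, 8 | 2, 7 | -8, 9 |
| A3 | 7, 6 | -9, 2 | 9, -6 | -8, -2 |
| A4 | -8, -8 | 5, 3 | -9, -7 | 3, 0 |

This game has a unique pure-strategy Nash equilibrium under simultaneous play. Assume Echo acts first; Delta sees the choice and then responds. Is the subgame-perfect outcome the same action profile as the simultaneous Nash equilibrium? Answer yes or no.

yes

Work backward from Delta's decision.
- Zero: BR = A0, leader payoff 0.
- Light: BR = A1, leader payoff 2.
- Medium: BR = A3, leader payoff -6.
- Heavy: BR = A0, leader payoff -4.
Maximizing over 0, 2, -6, -4, Echo chooses Light. Subgame-perfect outcome: (A1, Light) with payoffs (8, 2).
Now find the simultaneous Nash equilibrium.
Delta's best replies: Zero→A0; Light→A1; Medium→A3; Heavy→A0.
Echo's best replies: A0→Medium; A1→Light; A2→Heavy; A3→Zero; A4→Light.
Only (A1, Light) has each player best-responding; Nash payoffs (8, 2).
Sequential outcome (A1, Light) coincides with the Nash profile (A1, Light).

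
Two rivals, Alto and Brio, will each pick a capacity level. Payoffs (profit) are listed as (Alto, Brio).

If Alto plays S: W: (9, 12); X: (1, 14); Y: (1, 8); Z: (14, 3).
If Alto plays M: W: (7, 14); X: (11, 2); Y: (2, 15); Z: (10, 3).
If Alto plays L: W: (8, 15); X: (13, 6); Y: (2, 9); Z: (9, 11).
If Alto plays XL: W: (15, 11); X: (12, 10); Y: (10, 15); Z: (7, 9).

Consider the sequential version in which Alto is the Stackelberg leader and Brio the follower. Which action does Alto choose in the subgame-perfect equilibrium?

XL

Brio best-responds to each possible Alto move:
- S: Brio compares 12, 14, 8, 3 and picks X; Alto would get 1.
- M: Brio compares 14, 2, 15, 3 and picks Y; Alto would get 2.
- L: Brio compares 15, 6, 9, 11 and picks W; Alto would get 8.
- XL: Brio compares 11, 10, 15, 9 and picks Y; Alto would get 10.
Maximizing over 1, 2, 8, 10, Alto chooses XL. Subgame-perfect outcome: (XL, Y) with payoffs (10, 15).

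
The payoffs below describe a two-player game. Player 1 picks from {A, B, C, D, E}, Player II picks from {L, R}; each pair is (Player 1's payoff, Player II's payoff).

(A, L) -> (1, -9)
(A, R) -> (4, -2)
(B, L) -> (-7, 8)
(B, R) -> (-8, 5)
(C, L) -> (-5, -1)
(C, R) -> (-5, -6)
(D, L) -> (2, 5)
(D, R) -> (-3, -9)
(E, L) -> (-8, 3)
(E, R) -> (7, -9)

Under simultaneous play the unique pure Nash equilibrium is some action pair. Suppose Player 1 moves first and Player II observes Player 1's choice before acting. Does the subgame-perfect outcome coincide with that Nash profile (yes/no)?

no

Backward induction with Player 1 moving first.
- A → Player II plays R (best of -9, -2); Player 1 gets 4.
- B → Player II plays L (best of 8, 5); Player 1 gets -7.
- C → Player II plays L (best of -1, -6); Player 1 gets -5.
- D → Player II plays L (best of 5, -9); Player 1 gets 2.
- E → Player II plays L (best of 3, -9); Player 1 gets -8.
Player 1's induced payoffs are 4, -7, -5, 2, -8, so Player 1 commits to A. Subgame-perfect outcome: (A, R) with payoffs (4, -2).
Under simultaneous play:
Player 1's best replies: L→D; R→E.
Player II's best replies: A→R; B→L; C→L; D→L; E→L.
Only (D, L) has each player best-responding; Nash payoffs (2, 5).
Sequential outcome (A, R) differs from the Nash profile (D, L).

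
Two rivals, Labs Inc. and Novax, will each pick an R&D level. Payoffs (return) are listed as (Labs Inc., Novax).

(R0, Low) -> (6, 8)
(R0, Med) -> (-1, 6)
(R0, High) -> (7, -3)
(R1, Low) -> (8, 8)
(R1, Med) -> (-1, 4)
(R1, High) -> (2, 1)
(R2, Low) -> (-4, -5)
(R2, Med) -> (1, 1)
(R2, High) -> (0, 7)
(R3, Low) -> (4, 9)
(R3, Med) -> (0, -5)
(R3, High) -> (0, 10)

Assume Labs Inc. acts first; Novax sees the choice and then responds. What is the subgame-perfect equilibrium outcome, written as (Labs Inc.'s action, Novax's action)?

Solve by backward induction (Labs Inc. leads).
- R0: Novax compares 8, 6, -3 and picks Low; Labs Inc. would get 6.
- R1: Novax compares 8, 4, 1 and picks Low; Labs Inc. would get 8.
- R2: Novax compares -5, 1, 7 and picks High; Labs Inc. would get 0.
- R3: Novax compares 9, -5, 10 and picks High; Labs Inc. would get 0.
Maximizing over 6, 8, 0, 0, Labs Inc. chooses R1. Subgame-perfect outcome: (R1, Low) with payoffs (8, 8).

(R1, Low)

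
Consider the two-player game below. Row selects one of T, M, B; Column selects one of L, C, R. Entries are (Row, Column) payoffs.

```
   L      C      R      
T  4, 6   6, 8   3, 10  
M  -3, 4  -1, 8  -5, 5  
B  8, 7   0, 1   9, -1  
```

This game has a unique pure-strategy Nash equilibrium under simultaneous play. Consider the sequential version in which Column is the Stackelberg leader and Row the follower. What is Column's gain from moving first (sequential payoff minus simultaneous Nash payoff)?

1

Solve by backward induction (Column leads).
- L: BR = B, leader payoff 7.
- C: BR = T, leader payoff 8.
- R: BR = B, leader payoff -1.
Maximizing over 7, 8, -1, Column chooses C. Subgame-perfect outcome: (T, C) with payoffs (6, 8).
Under simultaneous play:
Row's best replies: L→B; C→T; R→B.
Column's best replies: T→R; M→C; B→L.
Only (B, L) has each player best-responding; Nash payoffs (8, 7).
Column's commitment gain: 8 − 7 = 1.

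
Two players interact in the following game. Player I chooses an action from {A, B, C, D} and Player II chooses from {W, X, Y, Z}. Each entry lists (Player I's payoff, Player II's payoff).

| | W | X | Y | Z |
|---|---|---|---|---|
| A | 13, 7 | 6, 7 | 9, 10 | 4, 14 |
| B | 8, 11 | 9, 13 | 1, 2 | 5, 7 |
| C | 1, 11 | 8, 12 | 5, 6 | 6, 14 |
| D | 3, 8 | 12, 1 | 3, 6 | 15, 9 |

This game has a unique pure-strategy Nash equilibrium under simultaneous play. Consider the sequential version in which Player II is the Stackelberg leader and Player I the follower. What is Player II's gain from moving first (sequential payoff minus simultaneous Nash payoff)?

Backward induction with Player II moving first.
- W: BR = A, leader payoff 7.
- X: BR = D, leader payoff 1.
- Y: BR = A, leader payoff 10.
- Z: BR = D, leader payoff 9.
Maximizing over 7, 1, 10, 9, Player II chooses Y. Subgame-perfect outcome: (A, Y) with payoffs (9, 10).
For the simultaneous game, intersect best replies.
Player I's best replies: W→A; X→D; Y→A; Z→D.
Player II's best replies: A→Z; B→X; C→Z; D→Z.
Only (D, Z) has each player best-responding; Nash payoffs (15, 9).
Player II's commitment gain: 10 − 9 = 1.

1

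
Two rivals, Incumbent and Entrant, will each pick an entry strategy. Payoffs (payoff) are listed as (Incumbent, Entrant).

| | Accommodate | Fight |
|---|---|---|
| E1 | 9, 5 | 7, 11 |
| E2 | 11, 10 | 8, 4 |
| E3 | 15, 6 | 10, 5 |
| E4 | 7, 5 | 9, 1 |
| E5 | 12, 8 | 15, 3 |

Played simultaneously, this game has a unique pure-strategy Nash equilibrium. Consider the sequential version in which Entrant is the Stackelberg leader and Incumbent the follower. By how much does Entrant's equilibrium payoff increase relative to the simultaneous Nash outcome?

Solve by backward induction (Entrant leads).
- Accommodate: Incumbent compares 9, 11, 15, 7, 12 and picks E3; Entrant would get 6.
- Fight: Incumbent compares 7, 8, 10, 9, 15 and picks E5; Entrant would get 3.
Entrant's induced payoffs are 6, 3, so Entrant commits to Accommodate. Subgame-perfect outcome: (E3, Accommodate) with payoffs (15, 6).
Now find the simultaneous Nash equilibrium.
Incumbent's best replies: Accommodate→E3; Fight→E5.
Entrant's best replies: E1→Fight; E2→Accommodate; E3→Accommodate; E4→Accommodate; E5→Accommodate.
The unique mutual best reply is (E3, Accommodate), giving (15, 6).
Entrant's commitment gain: 6 − 6 = 0.

0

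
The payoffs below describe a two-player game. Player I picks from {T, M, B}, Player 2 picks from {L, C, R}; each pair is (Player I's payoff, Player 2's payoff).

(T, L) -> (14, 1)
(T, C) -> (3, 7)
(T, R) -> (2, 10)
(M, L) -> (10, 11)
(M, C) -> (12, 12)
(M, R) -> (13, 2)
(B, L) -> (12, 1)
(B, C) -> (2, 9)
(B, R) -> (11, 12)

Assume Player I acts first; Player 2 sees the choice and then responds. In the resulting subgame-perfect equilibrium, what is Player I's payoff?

Work backward from Player 2's decision.
- T → Player 2 plays R (best of 1, 7, 10); Player I gets 2.
- M → Player 2 plays C (best of 11, 12, 2); Player I gets 12.
- B → Player 2 plays R (best of 1, 9, 12); Player I gets 11.
Maximizing over 2, 12, 11, Player I chooses M. Subgame-perfect outcome: (M, C) with payoffs (12, 12).

12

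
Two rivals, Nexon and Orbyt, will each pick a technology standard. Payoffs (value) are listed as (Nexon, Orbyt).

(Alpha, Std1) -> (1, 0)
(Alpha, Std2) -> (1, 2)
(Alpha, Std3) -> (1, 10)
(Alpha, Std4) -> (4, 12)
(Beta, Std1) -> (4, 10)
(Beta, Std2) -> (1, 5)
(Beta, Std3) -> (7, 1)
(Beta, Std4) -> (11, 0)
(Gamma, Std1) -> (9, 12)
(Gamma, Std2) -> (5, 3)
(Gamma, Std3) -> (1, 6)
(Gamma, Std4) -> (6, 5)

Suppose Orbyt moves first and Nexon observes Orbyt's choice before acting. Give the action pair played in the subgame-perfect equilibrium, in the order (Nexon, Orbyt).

(Gamma, Std1)

Work backward from Nexon's decision.
- Std1: Nexon compares 1, 4, 9 and picks Gamma; Orbyt would get 12.
- Std2: Nexon compares 1, 1, 5 and picks Gamma; Orbyt would get 3.
- Std3: Nexon compares 1, 7, 1 and picks Beta; Orbyt would get 1.
- Std4: Nexon compares 4, 11, 6 and picks Beta; Orbyt would get 0.
Orbyt's induced payoffs are 12, 3, 1, 0, so Orbyt commits to Std1. Subgame-perfect outcome: (Gamma, Std1) with payoffs (9, 12).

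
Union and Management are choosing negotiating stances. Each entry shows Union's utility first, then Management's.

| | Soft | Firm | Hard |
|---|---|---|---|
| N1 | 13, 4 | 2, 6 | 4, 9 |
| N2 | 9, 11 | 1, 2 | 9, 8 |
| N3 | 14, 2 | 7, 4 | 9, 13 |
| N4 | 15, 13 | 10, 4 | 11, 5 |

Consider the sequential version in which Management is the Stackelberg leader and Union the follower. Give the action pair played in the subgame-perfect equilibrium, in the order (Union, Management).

(N4, Soft)

Work backward from Union's decision.
- Soft → Union plays N4 (best of 13, 9, 14, 15); Management gets 13.
- Firm → Union plays N4 (best of 2, 1, 7, 10); Management gets 4.
- Hard → Union plays N4 (best of 4, 9, 9, 11); Management gets 5.
Maximizing over 13, 4, 5, Management chooses Soft. Subgame-perfect outcome: (N4, Soft) with payoffs (15, 13).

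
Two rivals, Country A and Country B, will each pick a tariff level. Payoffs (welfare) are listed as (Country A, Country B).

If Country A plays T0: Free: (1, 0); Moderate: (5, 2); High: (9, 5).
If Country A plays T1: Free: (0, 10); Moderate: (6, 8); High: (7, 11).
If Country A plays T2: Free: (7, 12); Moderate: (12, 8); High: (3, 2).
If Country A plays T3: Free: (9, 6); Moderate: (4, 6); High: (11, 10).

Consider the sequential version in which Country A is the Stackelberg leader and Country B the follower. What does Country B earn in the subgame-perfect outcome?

10

Backward induction with Country A moving first.
- T0: Country B compares 0, 2, 5 and picks High; Country A would get 9.
- T1: Country B compares 10, 8, 11 and picks High; Country A would get 7.
- T2: Country B compares 12, 8, 2 and picks Free; Country A would get 7.
- T3: Country B compares 6, 6, 10 and picks High; Country A would get 11.
Country A's induced payoffs are 9, 7, 7, 11, so Country A commits to T3. Subgame-perfect outcome: (T3, High) with payoffs (11, 10).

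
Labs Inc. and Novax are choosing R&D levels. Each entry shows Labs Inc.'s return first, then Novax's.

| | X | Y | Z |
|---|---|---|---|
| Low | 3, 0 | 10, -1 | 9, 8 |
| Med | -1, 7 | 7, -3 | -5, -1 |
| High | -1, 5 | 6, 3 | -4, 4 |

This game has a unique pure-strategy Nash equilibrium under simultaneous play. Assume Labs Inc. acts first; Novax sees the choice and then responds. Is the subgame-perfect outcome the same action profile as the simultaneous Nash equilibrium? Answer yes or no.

yes

Work backward from Novax's decision.
- Low → Novax plays Z (best of 0, -1, 8); Labs Inc. gets 9.
- Med → Novax plays X (best of 7, -3, -1); Labs Inc. gets -1.
- High → Novax plays X (best of 5, 3, 4); Labs Inc. gets -1.
Labs Inc.'s induced payoffs are 9, -1, -1, so Labs Inc. commits to Low. Subgame-perfect outcome: (Low, Z) with payoffs (9, 8).
Under simultaneous play:
Labs Inc.'s best replies: X→Low; Y→Low; Z→Low.
Novax's best replies: Low→Z; Med→X; High→X.
Only (Low, Z) has each player best-responding; Nash payoffs (9, 8).
Sequential outcome (Low, Z) coincides with the Nash profile (Low, Z).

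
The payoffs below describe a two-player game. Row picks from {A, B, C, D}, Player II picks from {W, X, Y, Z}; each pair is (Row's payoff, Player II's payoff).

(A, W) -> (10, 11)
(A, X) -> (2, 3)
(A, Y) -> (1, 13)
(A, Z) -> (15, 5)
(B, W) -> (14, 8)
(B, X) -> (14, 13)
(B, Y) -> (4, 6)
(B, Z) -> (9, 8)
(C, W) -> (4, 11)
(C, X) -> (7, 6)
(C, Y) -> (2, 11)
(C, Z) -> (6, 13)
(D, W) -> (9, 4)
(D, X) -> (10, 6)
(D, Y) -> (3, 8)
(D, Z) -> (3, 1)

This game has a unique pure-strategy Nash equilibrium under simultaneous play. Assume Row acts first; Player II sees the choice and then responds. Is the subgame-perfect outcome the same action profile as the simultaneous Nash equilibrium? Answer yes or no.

yes

Player II best-responds to each possible Row move:
- A: Player II compares 11, 3, 13, 5 and picks Y; Row would get 1.
- B: Player II compares 8, 13, 6, 8 and picks X; Row would get 14.
- C: Player II compares 11, 6, 11, 13 and picks Z; Row would get 6.
- D: Player II compares 4, 6, 8, 1 and picks Y; Row would get 3.
Maximizing over 1, 14, 6, 3, Row chooses B. Subgame-perfect outcome: (B, X) with payoffs (14, 13).
Under simultaneous play:
Row's best replies: W→B; X→B; Y→B; Z→A.
Player II's best replies: A→Y; B→X; C→Z; D→Y.
Only (B, X) has each player best-responding; Nash payoffs (14, 13).
Sequential outcome (B, X) coincides with the Nash profile (B, X).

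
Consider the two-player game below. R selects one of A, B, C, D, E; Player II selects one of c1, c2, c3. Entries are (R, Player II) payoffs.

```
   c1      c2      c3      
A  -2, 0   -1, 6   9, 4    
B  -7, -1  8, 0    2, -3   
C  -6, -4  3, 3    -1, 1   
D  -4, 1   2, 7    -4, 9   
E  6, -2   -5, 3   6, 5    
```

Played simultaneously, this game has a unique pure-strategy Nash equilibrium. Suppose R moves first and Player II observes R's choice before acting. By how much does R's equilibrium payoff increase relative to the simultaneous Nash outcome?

0

Backward induction with R moving first.
- A: BR = c2, leader payoff -1.
- B: BR = c2, leader payoff 8.
- C: BR = c2, leader payoff 3.
- D: BR = c3, leader payoff -4.
- E: BR = c3, leader payoff 6.
Among -1, 8, 3, -4, 6, the best is 8 at B. Subgame-perfect outcome: (B, c2) with payoffs (8, 0).
For the simultaneous game, intersect best replies.
R's best replies: c1→E; c2→B; c3→A.
Player II's best replies: A→c2; B→c2; C→c2; D→c3; E→c3.
Only (B, c2) has each player best-responding; Nash payoffs (8, 0).
R's commitment gain: 8 − 8 = 0.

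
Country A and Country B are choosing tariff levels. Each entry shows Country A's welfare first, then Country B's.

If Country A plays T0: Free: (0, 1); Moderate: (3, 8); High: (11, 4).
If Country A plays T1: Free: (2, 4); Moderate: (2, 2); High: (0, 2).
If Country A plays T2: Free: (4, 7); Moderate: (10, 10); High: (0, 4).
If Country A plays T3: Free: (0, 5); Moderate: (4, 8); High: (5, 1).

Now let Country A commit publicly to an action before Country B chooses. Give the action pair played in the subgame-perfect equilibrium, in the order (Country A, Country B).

(T2, Moderate)

Country B best-responds to each possible Country A move:
- T0: BR = Moderate, leader payoff 3.
- T1: BR = Free, leader payoff 2.
- T2: BR = Moderate, leader payoff 10.
- T3: BR = Moderate, leader payoff 4.
Maximizing over 3, 2, 10, 4, Country A chooses T2. Subgame-perfect outcome: (T2, Moderate) with payoffs (10, 10).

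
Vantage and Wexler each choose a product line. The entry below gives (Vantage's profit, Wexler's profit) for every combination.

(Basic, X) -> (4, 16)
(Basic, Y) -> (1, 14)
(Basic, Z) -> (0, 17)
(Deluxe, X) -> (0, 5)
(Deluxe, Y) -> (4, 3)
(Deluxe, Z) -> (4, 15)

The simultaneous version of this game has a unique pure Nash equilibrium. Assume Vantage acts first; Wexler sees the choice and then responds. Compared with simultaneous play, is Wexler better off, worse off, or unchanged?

Backward induction with Vantage moving first.
- Basic → Wexler plays Z (best of 16, 14, 17); Vantage gets 0.
- Deluxe → Wexler plays Z (best of 5, 3, 15); Vantage gets 4.
Vantage's induced payoffs are 0, 4, so Vantage commits to Deluxe. Subgame-perfect outcome: (Deluxe, Z) with payoffs (4, 15).
Now find the simultaneous Nash equilibrium.
Vantage's best replies: X→Basic; Y→Deluxe; Z→Deluxe.
Wexler's best replies: Basic→Z; Deluxe→Z.
The unique mutual best reply is (Deluxe, Z), giving (4, 15).
Wexler earns 15 sequentially versus 15 at the Nash outcome: unchanged.

unchanged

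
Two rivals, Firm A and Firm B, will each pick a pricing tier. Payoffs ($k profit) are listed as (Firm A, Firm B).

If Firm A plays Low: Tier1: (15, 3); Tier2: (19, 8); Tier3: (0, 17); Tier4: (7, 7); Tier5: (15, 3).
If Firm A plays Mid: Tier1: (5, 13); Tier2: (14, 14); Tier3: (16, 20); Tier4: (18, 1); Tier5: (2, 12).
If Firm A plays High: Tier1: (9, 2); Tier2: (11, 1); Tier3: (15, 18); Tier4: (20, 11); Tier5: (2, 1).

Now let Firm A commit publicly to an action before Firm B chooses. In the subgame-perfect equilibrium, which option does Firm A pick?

Work backward from Firm B's decision.
- Low: Firm B compares 3, 8, 17, 7, 3 and picks Tier3; Firm A would get 0.
- Mid: Firm B compares 13, 14, 20, 1, 12 and picks Tier3; Firm A would get 16.
- High: Firm B compares 2, 1, 18, 11, 1 and picks Tier3; Firm A would get 15.
Among 0, 16, 15, the best is 16 at Mid. Subgame-perfect outcome: (Mid, Tier3) with payoffs (16, 20).

Mid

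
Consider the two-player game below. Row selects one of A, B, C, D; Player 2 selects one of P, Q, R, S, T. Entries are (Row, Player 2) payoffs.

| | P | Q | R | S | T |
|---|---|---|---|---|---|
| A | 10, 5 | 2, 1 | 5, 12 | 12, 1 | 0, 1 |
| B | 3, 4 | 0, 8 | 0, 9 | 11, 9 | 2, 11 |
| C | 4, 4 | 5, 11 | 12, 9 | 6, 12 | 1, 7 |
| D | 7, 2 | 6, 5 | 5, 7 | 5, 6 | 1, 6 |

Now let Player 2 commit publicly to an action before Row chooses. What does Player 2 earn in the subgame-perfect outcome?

Row best-responds to each possible Player 2 move:
- P → Row plays A (best of 10, 3, 4, 7); Player 2 gets 5.
- Q → Row plays D (best of 2, 0, 5, 6); Player 2 gets 5.
- R → Row plays C (best of 5, 0, 12, 5); Player 2 gets 9.
- S → Row plays A (best of 12, 11, 6, 5); Player 2 gets 1.
- T → Row plays B (best of 0, 2, 1, 1); Player 2 gets 11.
Among 5, 5, 9, 1, 11, the best is 11 at T. Subgame-perfect outcome: (B, T) with payoffs (2, 11).

11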